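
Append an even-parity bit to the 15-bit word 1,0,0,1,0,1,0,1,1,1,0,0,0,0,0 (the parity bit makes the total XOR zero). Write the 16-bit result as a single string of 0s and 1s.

1001010111000000

XOR of the 15 data bits: 1⊕0⊕0⊕1⊕0⊕1⊕0⊕1⊕1⊕1⊕0⊕0⊕0⊕0⊕0 = 0
Parity bit = 0 (so all 16 bits XOR to 0).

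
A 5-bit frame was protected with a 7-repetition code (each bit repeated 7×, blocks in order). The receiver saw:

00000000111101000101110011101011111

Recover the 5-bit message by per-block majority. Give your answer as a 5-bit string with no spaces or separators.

Block 1 (0000000): 0 ones → 0
Block 2 (0111101): 5 ones → 1
Block 3 (0001011): 3 ones → 0
Block 4 (1001110): 4 ones → 1
Block 5 (1011111): 6 ones → 1

01011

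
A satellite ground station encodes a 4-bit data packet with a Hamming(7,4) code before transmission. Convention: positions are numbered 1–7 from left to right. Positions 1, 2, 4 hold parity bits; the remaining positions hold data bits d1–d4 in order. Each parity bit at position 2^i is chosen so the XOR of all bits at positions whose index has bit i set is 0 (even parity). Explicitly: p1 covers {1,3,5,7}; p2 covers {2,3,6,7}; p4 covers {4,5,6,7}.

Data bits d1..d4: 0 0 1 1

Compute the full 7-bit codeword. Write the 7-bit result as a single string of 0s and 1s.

Place data at non-parity positions: p1 p2 0 p4 0 1 1
p1 (pos 1,3,5,7): XOR of data positions = 0⊕0⊕1 = 1
p2 (pos 2,3,6,7): XOR of data positions = 0⊕1⊕1 = 0
p4 (pos 4,5,6,7): XOR of data positions = 0⊕1⊕1 = 0
Codeword: 1000011

1000011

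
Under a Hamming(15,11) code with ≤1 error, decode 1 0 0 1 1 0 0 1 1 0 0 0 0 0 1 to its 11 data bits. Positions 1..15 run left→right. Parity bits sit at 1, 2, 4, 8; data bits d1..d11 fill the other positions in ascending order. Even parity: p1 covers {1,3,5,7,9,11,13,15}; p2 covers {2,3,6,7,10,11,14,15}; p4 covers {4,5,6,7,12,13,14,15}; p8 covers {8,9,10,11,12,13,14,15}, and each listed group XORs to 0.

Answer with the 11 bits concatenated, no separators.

s1 (pos 1,3,5,7,9,11,13,15): 1⊕0⊕1⊕0⊕1⊕0⊕0⊕1 = 0
s2 (pos 2,3,6,7,10,11,14,15): 0⊕0⊕0⊕0⊕0⊕0⊕0⊕1 = 1
s4 (pos 4,5,6,7,12,13,14,15): 1⊕1⊕0⊕0⊕0⊕0⊕0⊕1 = 1
s8 (pos 8,9,10,11,12,13,14,15): 1⊕1⊕0⊕0⊕0⊕0⊕0⊕1 = 1
Syndrome s8…s1 = 1110 → error at position 14.
Flip position 14: 100110011000001 → 100110011000011
Read data bits from positions 3,5,6,7,9,10,11,12,13,14,15: 01001000011

01001000011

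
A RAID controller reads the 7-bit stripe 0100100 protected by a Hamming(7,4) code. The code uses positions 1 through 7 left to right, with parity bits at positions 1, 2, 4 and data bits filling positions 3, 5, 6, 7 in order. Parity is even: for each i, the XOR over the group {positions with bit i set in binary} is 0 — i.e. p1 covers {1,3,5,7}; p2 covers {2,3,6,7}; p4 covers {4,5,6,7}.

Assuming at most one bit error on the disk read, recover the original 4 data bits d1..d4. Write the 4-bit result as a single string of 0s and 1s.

s1 (pos 1,3,5,7): 0⊕0⊕1⊕0 = 1
s2 (pos 2,3,6,7): 1⊕0⊕0⊕0 = 1
s4 (pos 4,5,6,7): 0⊕1⊕0⊕0 = 1
Syndrome s4…s1 = 111 → error at position 7.
Flip position 7: 0100100 → 0100101
Read data bits from positions 3,5,6,7: 0101

0101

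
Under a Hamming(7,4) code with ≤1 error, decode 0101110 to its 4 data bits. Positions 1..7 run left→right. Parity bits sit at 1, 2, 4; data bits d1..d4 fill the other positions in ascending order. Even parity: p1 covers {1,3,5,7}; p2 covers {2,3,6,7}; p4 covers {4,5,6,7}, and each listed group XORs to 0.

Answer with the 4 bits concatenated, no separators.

0010

s1 (pos 1,3,5,7): 0⊕0⊕1⊕0 = 1
s2 (pos 2,3,6,7): 1⊕0⊕1⊕0 = 0
s4 (pos 4,5,6,7): 1⊕1⊕1⊕0 = 1
Syndrome s4…s1 = 101 → error at position 5.
Flip position 5: 0101110 → 0101010
Read data bits from positions 3,5,6,7: 0010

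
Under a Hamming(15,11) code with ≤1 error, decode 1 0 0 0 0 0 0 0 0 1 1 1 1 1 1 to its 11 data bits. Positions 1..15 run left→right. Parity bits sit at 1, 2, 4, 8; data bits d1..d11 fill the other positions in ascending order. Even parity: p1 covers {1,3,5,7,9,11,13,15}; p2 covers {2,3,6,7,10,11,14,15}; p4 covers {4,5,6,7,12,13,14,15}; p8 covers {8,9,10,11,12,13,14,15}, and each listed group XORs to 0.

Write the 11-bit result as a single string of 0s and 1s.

s1 (pos 1,3,5,7,9,11,13,15): 1⊕0⊕0⊕0⊕0⊕1⊕1⊕1 = 0
s2 (pos 2,3,6,7,10,11,14,15): 0⊕0⊕0⊕0⊕1⊕1⊕1⊕1 = 0
s4 (pos 4,5,6,7,12,13,14,15): 0⊕0⊕0⊕0⊕1⊕1⊕1⊕1 = 0
s8 (pos 8,9,10,11,12,13,14,15): 0⊕0⊕1⊕1⊕1⊕1⊕1⊕1 = 0
Syndrome s8…s1 = 0000 → no error.
Read data bits from positions 3,5,6,7,9,10,11,12,13,14,15: 00000111111

00000111111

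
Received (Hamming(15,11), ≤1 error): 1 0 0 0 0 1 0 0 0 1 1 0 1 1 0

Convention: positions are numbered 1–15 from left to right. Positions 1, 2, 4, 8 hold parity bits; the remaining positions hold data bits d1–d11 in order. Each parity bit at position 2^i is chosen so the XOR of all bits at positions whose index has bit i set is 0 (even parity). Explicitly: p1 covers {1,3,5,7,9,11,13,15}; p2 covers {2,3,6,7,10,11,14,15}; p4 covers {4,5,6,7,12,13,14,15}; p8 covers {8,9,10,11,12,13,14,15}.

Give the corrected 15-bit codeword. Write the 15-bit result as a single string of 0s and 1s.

s1 (pos 1,3,5,7,9,11,13,15): 1⊕0⊕0⊕0⊕0⊕1⊕1⊕0 = 1
s2 (pos 2,3,6,7,10,11,14,15): 0⊕0⊕1⊕0⊕1⊕1⊕1⊕0 = 0
s4 (pos 4,5,6,7,12,13,14,15): 0⊕0⊕1⊕0⊕0⊕1⊕1⊕0 = 1
s8 (pos 8,9,10,11,12,13,14,15): 0⊕0⊕1⊕1⊕0⊕1⊕1⊕0 = 0
Syndrome s8…s1 = 0101 → error at position 5.
Flip position 5: 100001000110110 → 100011000110110

100011000110110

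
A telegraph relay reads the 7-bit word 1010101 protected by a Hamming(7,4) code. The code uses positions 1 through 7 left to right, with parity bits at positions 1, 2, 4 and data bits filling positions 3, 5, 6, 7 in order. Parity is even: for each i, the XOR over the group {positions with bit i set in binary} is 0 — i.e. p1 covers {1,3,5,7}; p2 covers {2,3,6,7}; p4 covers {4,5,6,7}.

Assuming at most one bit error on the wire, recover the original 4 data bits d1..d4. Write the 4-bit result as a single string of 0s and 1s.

1101

s1 (pos 1,3,5,7): 1⊕1⊕1⊕1 = 0
s2 (pos 2,3,6,7): 0⊕1⊕0⊕1 = 0
s4 (pos 4,5,6,7): 0⊕1⊕0⊕1 = 0
Syndrome s4…s1 = 000 → no error.
Read data bits from positions 3,5,6,7: 1101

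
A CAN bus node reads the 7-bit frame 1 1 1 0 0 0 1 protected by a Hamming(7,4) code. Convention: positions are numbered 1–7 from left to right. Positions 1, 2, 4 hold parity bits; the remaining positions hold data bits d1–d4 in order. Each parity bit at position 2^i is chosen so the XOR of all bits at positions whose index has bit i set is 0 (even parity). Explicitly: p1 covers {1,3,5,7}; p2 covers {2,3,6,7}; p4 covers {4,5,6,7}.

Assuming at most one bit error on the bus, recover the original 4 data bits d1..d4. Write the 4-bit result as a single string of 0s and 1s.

s1 (pos 1,3,5,7): 1⊕1⊕0⊕1 = 1
s2 (pos 2,3,6,7): 1⊕1⊕0⊕1 = 1
s4 (pos 4,5,6,7): 0⊕0⊕0⊕1 = 1
Syndrome s4…s1 = 111 → error at position 7.
Flip position 7: 1110001 → 1110000
Read data bits from positions 3,5,6,7: 1000

1000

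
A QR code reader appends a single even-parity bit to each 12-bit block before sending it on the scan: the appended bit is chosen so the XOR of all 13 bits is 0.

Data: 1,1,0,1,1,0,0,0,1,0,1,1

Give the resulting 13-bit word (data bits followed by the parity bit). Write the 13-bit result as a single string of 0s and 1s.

1101100010111

XOR of the 12 data bits: 1⊕1⊕0⊕1⊕1⊕0⊕0⊕0⊕1⊕0⊕1⊕1 = 1
Parity bit = 1 (so all 13 bits XOR to 0).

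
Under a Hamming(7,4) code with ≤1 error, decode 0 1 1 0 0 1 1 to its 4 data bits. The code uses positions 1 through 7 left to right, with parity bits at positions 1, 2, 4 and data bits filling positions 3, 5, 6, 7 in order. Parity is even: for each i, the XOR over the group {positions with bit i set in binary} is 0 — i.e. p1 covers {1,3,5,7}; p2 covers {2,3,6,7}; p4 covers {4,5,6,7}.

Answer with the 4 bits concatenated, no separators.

1011

s1 (pos 1,3,5,7): 0⊕1⊕0⊕1 = 0
s2 (pos 2,3,6,7): 1⊕1⊕1⊕1 = 0
s4 (pos 4,5,6,7): 0⊕0⊕1⊕1 = 0
Syndrome s4…s1 = 000 → no error.
Read data bits from positions 3,5,6,7: 1011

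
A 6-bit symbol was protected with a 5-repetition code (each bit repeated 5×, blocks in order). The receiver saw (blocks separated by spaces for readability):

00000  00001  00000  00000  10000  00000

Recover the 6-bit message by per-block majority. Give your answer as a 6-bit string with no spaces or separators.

Block 1 (00000): 0 ones → 0
Block 2 (00001): 1 one → 0
Block 3 (00000): 0 ones → 0
Block 4 (00000): 0 ones → 0
Block 5 (10000): 1 one → 0
Block 6 (00000): 0 ones → 0

000000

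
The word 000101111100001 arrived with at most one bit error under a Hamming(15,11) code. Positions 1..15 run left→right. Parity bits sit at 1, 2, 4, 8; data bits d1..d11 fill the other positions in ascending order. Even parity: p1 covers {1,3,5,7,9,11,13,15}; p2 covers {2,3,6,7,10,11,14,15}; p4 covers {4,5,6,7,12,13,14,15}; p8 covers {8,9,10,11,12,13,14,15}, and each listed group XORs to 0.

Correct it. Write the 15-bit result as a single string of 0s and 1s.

s1 (pos 1,3,5,7,9,11,13,15): 0⊕0⊕0⊕1⊕1⊕0⊕0⊕1 = 1
s2 (pos 2,3,6,7,10,11,14,15): 0⊕0⊕1⊕1⊕1⊕0⊕0⊕1 = 0
s4 (pos 4,5,6,7,12,13,14,15): 1⊕0⊕1⊕1⊕0⊕0⊕0⊕1 = 0
s8 (pos 8,9,10,11,12,13,14,15): 1⊕1⊕1⊕0⊕0⊕0⊕0⊕1 = 0
Syndrome s8…s1 = 0001 → error at position 1.
Flip position 1: 000101111100001 → 100101111100001

100101111100001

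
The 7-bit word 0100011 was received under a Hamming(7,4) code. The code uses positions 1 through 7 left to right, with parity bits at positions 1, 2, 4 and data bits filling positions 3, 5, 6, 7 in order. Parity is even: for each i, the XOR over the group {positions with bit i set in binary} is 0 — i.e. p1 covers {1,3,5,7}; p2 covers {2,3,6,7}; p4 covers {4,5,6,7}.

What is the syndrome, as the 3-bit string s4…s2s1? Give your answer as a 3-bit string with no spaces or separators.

011

s1 (pos 1,3,5,7): 0⊕0⊕0⊕1 = 1
s2 (pos 2,3,6,7): 1⊕0⊕1⊕1 = 1
s4 (pos 4,5,6,7): 0⊕0⊕1⊕1 = 0
Syndrome s4…s1 = 011 → error at position 3.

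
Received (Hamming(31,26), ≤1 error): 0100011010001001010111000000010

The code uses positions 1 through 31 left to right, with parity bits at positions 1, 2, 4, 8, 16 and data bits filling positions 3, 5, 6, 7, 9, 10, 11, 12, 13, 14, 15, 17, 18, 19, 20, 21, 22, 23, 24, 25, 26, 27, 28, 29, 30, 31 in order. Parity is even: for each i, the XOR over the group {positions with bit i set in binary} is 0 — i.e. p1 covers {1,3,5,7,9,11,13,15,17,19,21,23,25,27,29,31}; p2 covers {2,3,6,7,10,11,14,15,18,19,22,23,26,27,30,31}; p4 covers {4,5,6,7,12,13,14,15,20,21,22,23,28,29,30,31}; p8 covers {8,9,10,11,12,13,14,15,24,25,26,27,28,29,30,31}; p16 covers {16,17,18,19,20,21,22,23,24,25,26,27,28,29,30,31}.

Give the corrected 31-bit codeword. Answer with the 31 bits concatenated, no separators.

s1 (pos 1,3,5,7,9,11,13,15,17,19,21,23,25,27,29,31): 0⊕0⊕0⊕1⊕1⊕0⊕1⊕0⊕0⊕0⊕1⊕0⊕0⊕0⊕0⊕0 = 0
s2 (pos 2,3,6,7,10,11,14,15,18,19,22,23,26,27,30,31): 1⊕0⊕1⊕1⊕0⊕0⊕0⊕0⊕1⊕0⊕1⊕0⊕0⊕0⊕1⊕0 = 0
s4 (pos 4,5,6,7,12,13,14,15,20,21,22,23,28,29,30,31): 0⊕0⊕1⊕1⊕0⊕1⊕0⊕0⊕1⊕1⊕1⊕0⊕0⊕0⊕1⊕0 = 1
s8 (pos 8,9,10,11,12,13,14,15,24,25,26,27,28,29,30,31): 0⊕1⊕0⊕0⊕0⊕1⊕0⊕0⊕0⊕0⊕0⊕0⊕0⊕0⊕1⊕0 = 1
s16 (pos 16,17,18,19,20,21,22,23,24,25,26,27,28,29,30,31): 1⊕0⊕1⊕0⊕1⊕1⊕1⊕0⊕0⊕0⊕0⊕0⊕0⊕0⊕1⊕0 = 0
Syndrome s16…s1 = 01100 → error at position 12.
Flip position 12: 0100011010001001010111000000010 → 0100011010011001010111000000010

0100011010011001010111000000010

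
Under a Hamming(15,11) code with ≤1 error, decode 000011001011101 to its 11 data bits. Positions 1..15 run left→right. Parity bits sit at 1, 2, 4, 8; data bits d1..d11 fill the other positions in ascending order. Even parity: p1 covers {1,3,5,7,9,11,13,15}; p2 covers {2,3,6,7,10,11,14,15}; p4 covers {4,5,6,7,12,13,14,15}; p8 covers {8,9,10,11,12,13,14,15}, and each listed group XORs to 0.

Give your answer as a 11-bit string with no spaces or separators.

s1 (pos 1,3,5,7,9,11,13,15): 0⊕0⊕1⊕0⊕1⊕1⊕1⊕1 = 1
s2 (pos 2,3,6,7,10,11,14,15): 0⊕0⊕1⊕0⊕0⊕1⊕0⊕1 = 1
s4 (pos 4,5,6,7,12,13,14,15): 0⊕1⊕1⊕0⊕1⊕1⊕0⊕1 = 1
s8 (pos 8,9,10,11,12,13,14,15): 0⊕1⊕0⊕1⊕1⊕1⊕0⊕1 = 1
Syndrome s8…s1 = 1111 → error at position 15.
Flip position 15: 000011001011101 → 000011001011100
Read data bits from positions 3,5,6,7,9,10,11,12,13,14,15: 01101011100

01101011100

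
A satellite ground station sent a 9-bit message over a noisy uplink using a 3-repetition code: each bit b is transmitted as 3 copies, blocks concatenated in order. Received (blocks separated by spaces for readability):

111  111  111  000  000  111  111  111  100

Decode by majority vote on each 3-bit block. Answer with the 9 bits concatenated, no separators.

Block 1 (111): 3 ones → 1
Block 2 (111): 3 ones → 1
Block 3 (111): 3 ones → 1
Block 4 (000): 0 ones → 0
Block 5 (000): 0 ones → 0
Block 6 (111): 3 ones → 1
Block 7 (111): 3 ones → 1
Block 8 (111): 3 ones → 1
Block 9 (100): 1 one → 0

111001110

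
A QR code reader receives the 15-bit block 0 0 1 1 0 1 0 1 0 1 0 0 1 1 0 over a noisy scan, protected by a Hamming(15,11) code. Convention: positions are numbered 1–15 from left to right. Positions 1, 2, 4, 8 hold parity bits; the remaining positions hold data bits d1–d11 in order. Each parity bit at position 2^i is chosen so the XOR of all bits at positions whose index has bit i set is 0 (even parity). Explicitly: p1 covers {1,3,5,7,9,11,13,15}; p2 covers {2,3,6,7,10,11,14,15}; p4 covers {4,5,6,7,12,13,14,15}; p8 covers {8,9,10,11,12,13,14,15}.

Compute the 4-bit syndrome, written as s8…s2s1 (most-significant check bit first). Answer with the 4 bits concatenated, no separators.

s1 (pos 1,3,5,7,9,11,13,15): 0⊕1⊕0⊕0⊕0⊕0⊕1⊕0 = 0
s2 (pos 2,3,6,7,10,11,14,15): 0⊕1⊕1⊕0⊕1⊕0⊕1⊕0 = 0
s4 (pos 4,5,6,7,12,13,14,15): 1⊕0⊕1⊕0⊕0⊕1⊕1⊕0 = 0
s8 (pos 8,9,10,11,12,13,14,15): 1⊕0⊕1⊕0⊕0⊕1⊕1⊕0 = 0
Syndrome s8…s1 = 0000 → no error.

0000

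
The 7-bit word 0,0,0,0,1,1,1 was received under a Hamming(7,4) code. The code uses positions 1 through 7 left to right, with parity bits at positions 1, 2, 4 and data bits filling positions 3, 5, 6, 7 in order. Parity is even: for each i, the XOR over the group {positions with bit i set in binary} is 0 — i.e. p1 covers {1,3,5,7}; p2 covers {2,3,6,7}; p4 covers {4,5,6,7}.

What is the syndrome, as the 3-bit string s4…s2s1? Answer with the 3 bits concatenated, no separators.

s1 (pos 1,3,5,7): 0⊕0⊕1⊕1 = 0
s2 (pos 2,3,6,7): 0⊕0⊕1⊕1 = 0
s4 (pos 4,5,6,7): 0⊕1⊕1⊕1 = 1
Syndrome s4…s1 = 100 → error at position 4.

100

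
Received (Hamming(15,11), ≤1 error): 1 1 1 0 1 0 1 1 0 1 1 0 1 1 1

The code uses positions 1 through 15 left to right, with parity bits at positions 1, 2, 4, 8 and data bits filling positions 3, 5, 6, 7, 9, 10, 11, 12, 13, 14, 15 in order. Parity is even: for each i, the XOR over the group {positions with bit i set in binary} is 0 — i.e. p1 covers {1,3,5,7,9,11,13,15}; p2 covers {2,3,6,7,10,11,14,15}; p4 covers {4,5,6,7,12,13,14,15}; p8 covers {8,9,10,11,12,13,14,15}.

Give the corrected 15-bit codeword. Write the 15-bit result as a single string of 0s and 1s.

111010010110111

s1 (pos 1,3,5,7,9,11,13,15): 1⊕1⊕1⊕1⊕0⊕1⊕1⊕1 = 1
s2 (pos 2,3,6,7,10,11,14,15): 1⊕1⊕0⊕1⊕1⊕1⊕1⊕1 = 1
s4 (pos 4,5,6,7,12,13,14,15): 0⊕1⊕0⊕1⊕0⊕1⊕1⊕1 = 1
s8 (pos 8,9,10,11,12,13,14,15): 1⊕0⊕1⊕1⊕0⊕1⊕1⊕1 = 0
Syndrome s8…s1 = 0111 → error at position 7.
Flip position 7: 111010110110111 → 111010010110111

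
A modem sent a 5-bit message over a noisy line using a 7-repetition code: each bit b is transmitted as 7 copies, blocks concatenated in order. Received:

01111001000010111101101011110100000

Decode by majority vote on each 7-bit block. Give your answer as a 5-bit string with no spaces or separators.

10110

Block 1 (0111100): 4 ones → 1
Block 2 (1000010): 2 ones → 0
Block 3 (1111011): 6 ones → 1
Block 4 (0101111): 5 ones → 1
Block 5 (0100000): 1 one → 0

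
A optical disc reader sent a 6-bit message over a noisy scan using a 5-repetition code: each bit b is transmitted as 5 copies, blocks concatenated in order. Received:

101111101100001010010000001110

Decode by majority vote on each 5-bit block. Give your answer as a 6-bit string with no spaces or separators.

Block 1 (10111): 4 ones → 1
Block 2 (11011): 4 ones → 1
Block 3 (00001): 1 one → 0
Block 4 (01001): 2 ones → 0
Block 5 (00000): 0 ones → 0
Block 6 (01110): 3 ones → 1

110001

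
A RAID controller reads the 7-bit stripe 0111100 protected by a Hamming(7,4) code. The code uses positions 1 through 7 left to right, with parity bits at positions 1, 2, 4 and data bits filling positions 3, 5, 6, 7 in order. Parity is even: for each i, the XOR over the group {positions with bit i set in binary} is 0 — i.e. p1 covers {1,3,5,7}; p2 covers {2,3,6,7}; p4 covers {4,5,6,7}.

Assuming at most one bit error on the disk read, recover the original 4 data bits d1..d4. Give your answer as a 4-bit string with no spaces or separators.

1100

s1 (pos 1,3,5,7): 0⊕1⊕1⊕0 = 0
s2 (pos 2,3,6,7): 1⊕1⊕0⊕0 = 0
s4 (pos 4,5,6,7): 1⊕1⊕0⊕0 = 0
Syndrome s4…s1 = 000 → no error.
Read data bits from positions 3,5,6,7: 1100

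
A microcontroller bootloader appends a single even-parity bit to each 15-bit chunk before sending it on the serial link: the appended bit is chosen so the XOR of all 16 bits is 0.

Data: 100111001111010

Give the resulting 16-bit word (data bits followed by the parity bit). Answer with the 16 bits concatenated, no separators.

1001110011110101

XOR of the 15 data bits: 1⊕0⊕0⊕1⊕1⊕1⊕0⊕0⊕1⊕1⊕1⊕1⊕0⊕1⊕0 = 1
Parity bit = 1 (so all 16 bits XOR to 0).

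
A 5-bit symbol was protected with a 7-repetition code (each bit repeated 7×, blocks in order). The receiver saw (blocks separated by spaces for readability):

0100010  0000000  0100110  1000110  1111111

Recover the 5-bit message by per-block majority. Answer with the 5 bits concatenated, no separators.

00001

Block 1 (0100010): 2 ones → 0
Block 2 (0000000): 0 ones → 0
Block 3 (0100110): 3 ones → 0
Block 4 (1000110): 3 ones → 0
Block 5 (1111111): 7 ones → 1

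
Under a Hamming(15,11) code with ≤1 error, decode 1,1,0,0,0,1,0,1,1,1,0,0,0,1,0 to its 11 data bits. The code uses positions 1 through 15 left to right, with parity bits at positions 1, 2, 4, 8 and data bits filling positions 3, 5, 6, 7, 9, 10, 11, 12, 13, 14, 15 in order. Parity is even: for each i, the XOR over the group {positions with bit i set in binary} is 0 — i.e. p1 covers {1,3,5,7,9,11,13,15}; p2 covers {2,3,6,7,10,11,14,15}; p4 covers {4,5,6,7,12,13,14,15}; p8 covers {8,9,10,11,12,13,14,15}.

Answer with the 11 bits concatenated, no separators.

00101100010

s1 (pos 1,3,5,7,9,11,13,15): 1⊕0⊕0⊕0⊕1⊕0⊕0⊕0 = 0
s2 (pos 2,3,6,7,10,11,14,15): 1⊕0⊕1⊕0⊕1⊕0⊕1⊕0 = 0
s4 (pos 4,5,6,7,12,13,14,15): 0⊕0⊕1⊕0⊕0⊕0⊕1⊕0 = 0
s8 (pos 8,9,10,11,12,13,14,15): 1⊕1⊕1⊕0⊕0⊕0⊕1⊕0 = 0
Syndrome s8…s1 = 0000 → no error.
Read data bits from positions 3,5,6,7,9,10,11,12,13,14,15: 00101100010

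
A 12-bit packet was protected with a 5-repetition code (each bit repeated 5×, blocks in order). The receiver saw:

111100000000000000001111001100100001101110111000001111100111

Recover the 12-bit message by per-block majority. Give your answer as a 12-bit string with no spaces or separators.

Block 1 (11110): 4 ones → 1
Block 2 (00000): 0 ones → 0
Block 3 (00000): 0 ones → 0
Block 4 (00000): 0 ones → 0
Block 5 (11110): 4 ones → 1
Block 6 (01100): 2 ones → 0
Block 7 (10000): 1 one → 0
Block 8 (11011): 4 ones → 1
Block 9 (10111): 4 ones → 1
Block 10 (00000): 0 ones → 0
Block 11 (11111): 5 ones → 1
Block 12 (00111): 3 ones → 1

100010011011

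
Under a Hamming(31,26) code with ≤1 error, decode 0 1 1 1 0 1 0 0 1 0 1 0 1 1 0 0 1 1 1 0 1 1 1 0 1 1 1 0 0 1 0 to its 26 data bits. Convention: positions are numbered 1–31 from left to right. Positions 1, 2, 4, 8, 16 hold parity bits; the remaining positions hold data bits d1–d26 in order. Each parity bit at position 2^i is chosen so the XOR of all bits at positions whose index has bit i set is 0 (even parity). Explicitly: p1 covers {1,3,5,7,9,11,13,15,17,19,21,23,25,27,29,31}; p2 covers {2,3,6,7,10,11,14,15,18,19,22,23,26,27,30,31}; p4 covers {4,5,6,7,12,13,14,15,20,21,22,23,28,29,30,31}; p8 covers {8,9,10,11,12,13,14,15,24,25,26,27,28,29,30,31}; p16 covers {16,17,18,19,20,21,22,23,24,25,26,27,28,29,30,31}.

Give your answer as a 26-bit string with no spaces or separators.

s1 (pos 1,3,5,7,9,11,13,15,17,19,21,23,25,27,29,31): 0⊕1⊕0⊕0⊕1⊕1⊕1⊕0⊕1⊕1⊕1⊕1⊕1⊕1⊕0⊕0 = 0
s2 (pos 2,3,6,7,10,11,14,15,18,19,22,23,26,27,30,31): 1⊕1⊕1⊕0⊕0⊕1⊕1⊕0⊕1⊕1⊕1⊕1⊕1⊕1⊕1⊕0 = 0
s4 (pos 4,5,6,7,12,13,14,15,20,21,22,23,28,29,30,31): 1⊕0⊕1⊕0⊕0⊕1⊕1⊕0⊕0⊕1⊕1⊕1⊕0⊕0⊕1⊕0 = 0
s8 (pos 8,9,10,11,12,13,14,15,24,25,26,27,28,29,30,31): 0⊕1⊕0⊕1⊕0⊕1⊕1⊕0⊕0⊕1⊕1⊕1⊕0⊕0⊕1⊕0 = 0
s16 (pos 16,17,18,19,20,21,22,23,24,25,26,27,28,29,30,31): 0⊕1⊕1⊕1⊕0⊕1⊕1⊕1⊕0⊕1⊕1⊕1⊕0⊕0⊕1⊕0 = 0
Syndrome s16…s1 = 00000 → no error.
Read data bits from positions 3,5,6,7,9,10,11,12,13,14,15,17,18,19,20,21,22,23,24,25,26,27,28,29,30,31: 10101010110111011101110010

10101010110111011101110010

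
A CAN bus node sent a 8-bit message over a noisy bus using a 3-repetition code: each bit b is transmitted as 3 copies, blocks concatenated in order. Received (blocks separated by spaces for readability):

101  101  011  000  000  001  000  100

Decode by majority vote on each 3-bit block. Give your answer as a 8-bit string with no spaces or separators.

Block 1 (101): 2 ones → 1
Block 2 (101): 2 ones → 1
Block 3 (011): 2 ones → 1
Block 4 (000): 0 ones → 0
Block 5 (000): 0 ones → 0
Block 6 (001): 1 one → 0
Block 7 (000): 0 ones → 0
Block 8 (100): 1 one → 0

11100000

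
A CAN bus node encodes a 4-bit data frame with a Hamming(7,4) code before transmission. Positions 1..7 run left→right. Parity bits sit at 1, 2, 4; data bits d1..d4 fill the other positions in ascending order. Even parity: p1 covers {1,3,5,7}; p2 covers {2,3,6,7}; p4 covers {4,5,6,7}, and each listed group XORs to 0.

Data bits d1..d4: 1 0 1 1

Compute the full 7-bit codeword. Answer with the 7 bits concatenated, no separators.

0110011

Place data at non-parity positions: p1 p2 1 p4 0 1 1
p1 (pos 1,3,5,7): XOR of data positions = 1⊕0⊕1 = 0
p2 (pos 2,3,6,7): XOR of data positions = 1⊕1⊕1 = 1
p4 (pos 4,5,6,7): XOR of data positions = 0⊕1⊕1 = 0
Codeword: 0110011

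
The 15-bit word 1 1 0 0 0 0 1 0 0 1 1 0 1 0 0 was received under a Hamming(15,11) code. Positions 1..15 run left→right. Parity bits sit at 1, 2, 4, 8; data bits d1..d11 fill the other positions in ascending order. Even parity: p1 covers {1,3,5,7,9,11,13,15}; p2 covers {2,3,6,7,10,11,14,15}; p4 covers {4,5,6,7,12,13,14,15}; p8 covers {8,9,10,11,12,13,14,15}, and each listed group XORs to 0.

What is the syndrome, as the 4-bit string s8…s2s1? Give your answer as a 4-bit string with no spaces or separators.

1000

s1 (pos 1,3,5,7,9,11,13,15): 1⊕0⊕0⊕1⊕0⊕1⊕1⊕0 = 0
s2 (pos 2,3,6,7,10,11,14,15): 1⊕0⊕0⊕1⊕1⊕1⊕0⊕0 = 0
s4 (pos 4,5,6,7,12,13,14,15): 0⊕0⊕0⊕1⊕0⊕1⊕0⊕0 = 0
s8 (pos 8,9,10,11,12,13,14,15): 0⊕0⊕1⊕1⊕0⊕1⊕0⊕0 = 1
Syndrome s8…s1 = 1000 → error at position 8.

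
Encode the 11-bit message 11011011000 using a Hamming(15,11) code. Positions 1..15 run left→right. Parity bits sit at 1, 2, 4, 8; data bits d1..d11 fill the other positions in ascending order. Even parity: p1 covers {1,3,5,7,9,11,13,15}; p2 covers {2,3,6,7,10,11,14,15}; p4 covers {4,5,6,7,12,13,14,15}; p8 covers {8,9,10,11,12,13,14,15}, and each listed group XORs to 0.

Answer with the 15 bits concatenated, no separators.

Place data at non-parity positions: p1 p2 1 p4 1 0 1 p8 1 0 1 1 0 0 0
p1 (pos 1,3,5,7,9,11,13,15): XOR of data positions = 1⊕1⊕1⊕1⊕1⊕0⊕0 = 1
p2 (pos 2,3,6,7,10,11,14,15): XOR of data positions = 1⊕0⊕1⊕0⊕1⊕0⊕0 = 1
p4 (pos 4,5,6,7,12,13,14,15): XOR of data positions = 1⊕0⊕1⊕1⊕0⊕0⊕0 = 1
p8 (pos 8,9,10,11,12,13,14,15): XOR of data positions = 1⊕0⊕1⊕1⊕0⊕0⊕0 = 1
Codeword: 111110111011000

111110111011000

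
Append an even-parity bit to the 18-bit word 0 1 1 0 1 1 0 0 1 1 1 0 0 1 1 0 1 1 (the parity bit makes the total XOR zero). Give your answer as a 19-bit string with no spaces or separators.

0110110011100110111

XOR of the 18 data bits: 0⊕1⊕1⊕0⊕1⊕1⊕0⊕0⊕1⊕1⊕1⊕0⊕0⊕1⊕1⊕0⊕1⊕1 = 1
Parity bit = 1 (so all 19 bits XOR to 0).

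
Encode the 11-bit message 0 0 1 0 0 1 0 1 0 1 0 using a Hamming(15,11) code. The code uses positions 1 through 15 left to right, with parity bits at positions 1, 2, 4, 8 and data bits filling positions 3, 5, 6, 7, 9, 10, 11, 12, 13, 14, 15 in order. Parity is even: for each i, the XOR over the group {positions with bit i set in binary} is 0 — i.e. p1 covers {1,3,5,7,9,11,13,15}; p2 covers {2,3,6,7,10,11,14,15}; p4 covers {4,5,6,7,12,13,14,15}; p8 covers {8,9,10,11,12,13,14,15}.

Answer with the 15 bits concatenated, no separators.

010101010101010

Place data at non-parity positions: p1 p2 0 p4 0 1 0 p8 0 1 0 1 0 1 0
p1 (pos 1,3,5,7,9,11,13,15): XOR of data positions = 0⊕0⊕0⊕0⊕0⊕0⊕0 = 0
p2 (pos 2,3,6,7,10,11,14,15): XOR of data positions = 0⊕1⊕0⊕1⊕0⊕1⊕0 = 1
p4 (pos 4,5,6,7,12,13,14,15): XOR of data positions = 0⊕1⊕0⊕1⊕0⊕1⊕0 = 1
p8 (pos 8,9,10,11,12,13,14,15): XOR of data positions = 0⊕1⊕0⊕1⊕0⊕1⊕0 = 1
Codeword: 010101010101010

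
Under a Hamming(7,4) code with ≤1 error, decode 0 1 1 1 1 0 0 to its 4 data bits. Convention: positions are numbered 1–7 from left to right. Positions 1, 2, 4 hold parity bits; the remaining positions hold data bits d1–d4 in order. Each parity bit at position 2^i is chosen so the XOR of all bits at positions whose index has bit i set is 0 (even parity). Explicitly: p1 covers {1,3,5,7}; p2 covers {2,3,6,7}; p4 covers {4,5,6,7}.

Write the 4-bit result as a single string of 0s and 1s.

1100

s1 (pos 1,3,5,7): 0⊕1⊕1⊕0 = 0
s2 (pos 2,3,6,7): 1⊕1⊕0⊕0 = 0
s4 (pos 4,5,6,7): 1⊕1⊕0⊕0 = 0
Syndrome s4…s1 = 000 → no error.
Read data bits from positions 3,5,6,7: 1100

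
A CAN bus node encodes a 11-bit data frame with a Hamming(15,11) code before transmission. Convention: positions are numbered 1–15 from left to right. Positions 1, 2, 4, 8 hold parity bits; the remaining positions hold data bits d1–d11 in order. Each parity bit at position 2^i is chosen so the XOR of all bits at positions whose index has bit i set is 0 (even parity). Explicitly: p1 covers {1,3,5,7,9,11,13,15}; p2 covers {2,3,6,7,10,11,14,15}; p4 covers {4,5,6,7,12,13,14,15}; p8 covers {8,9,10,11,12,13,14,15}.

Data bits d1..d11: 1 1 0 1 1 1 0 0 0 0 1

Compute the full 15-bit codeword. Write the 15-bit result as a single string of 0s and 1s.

Place data at non-parity positions: p1 p2 1 p4 1 0 1 p8 1 1 0 0 0 0 1
p1 (pos 1,3,5,7,9,11,13,15): XOR of data positions = 1⊕1⊕1⊕1⊕0⊕0⊕1 = 1
p2 (pos 2,3,6,7,10,11,14,15): XOR of data positions = 1⊕0⊕1⊕1⊕0⊕0⊕1 = 0
p4 (pos 4,5,6,7,12,13,14,15): XOR of data positions = 1⊕0⊕1⊕0⊕0⊕0⊕1 = 1
p8 (pos 8,9,10,11,12,13,14,15): XOR of data positions = 1⊕1⊕0⊕0⊕0⊕0⊕1 = 1
Codeword: 101110111100001

101110111100001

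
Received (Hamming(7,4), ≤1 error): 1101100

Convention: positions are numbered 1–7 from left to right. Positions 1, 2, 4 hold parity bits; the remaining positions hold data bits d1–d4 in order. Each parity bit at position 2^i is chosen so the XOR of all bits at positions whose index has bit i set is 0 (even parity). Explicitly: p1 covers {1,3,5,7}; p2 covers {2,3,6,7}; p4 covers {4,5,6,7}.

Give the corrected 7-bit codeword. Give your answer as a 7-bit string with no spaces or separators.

s1 (pos 1,3,5,7): 1⊕0⊕1⊕0 = 0
s2 (pos 2,3,6,7): 1⊕0⊕0⊕0 = 1
s4 (pos 4,5,6,7): 1⊕1⊕0⊕0 = 0
Syndrome s4…s1 = 010 → error at position 2.
Flip position 2: 1101100 → 1001100

1001100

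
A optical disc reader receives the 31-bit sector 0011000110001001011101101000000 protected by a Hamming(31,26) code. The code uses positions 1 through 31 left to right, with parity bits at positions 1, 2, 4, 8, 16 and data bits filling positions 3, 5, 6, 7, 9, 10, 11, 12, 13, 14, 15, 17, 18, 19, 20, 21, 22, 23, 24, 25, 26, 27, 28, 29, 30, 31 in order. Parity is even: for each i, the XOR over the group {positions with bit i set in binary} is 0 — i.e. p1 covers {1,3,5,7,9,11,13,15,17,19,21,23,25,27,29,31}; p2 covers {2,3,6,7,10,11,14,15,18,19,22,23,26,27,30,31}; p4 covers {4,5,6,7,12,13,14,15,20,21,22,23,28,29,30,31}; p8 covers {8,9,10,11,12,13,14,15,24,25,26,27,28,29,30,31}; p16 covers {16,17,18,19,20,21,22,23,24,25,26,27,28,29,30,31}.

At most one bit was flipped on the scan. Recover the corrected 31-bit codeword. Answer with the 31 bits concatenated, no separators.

0011000110001001011100101000000

s1 (pos 1,3,5,7,9,11,13,15,17,19,21,23,25,27,29,31): 0⊕1⊕0⊕0⊕1⊕0⊕1⊕0⊕0⊕1⊕0⊕1⊕1⊕0⊕0⊕0 = 0
s2 (pos 2,3,6,7,10,11,14,15,18,19,22,23,26,27,30,31): 0⊕1⊕0⊕0⊕0⊕0⊕0⊕0⊕1⊕1⊕1⊕1⊕0⊕0⊕0⊕0 = 1
s4 (pos 4,5,6,7,12,13,14,15,20,21,22,23,28,29,30,31): 1⊕0⊕0⊕0⊕0⊕1⊕0⊕0⊕1⊕0⊕1⊕1⊕0⊕0⊕0⊕0 = 1
s8 (pos 8,9,10,11,12,13,14,15,24,25,26,27,28,29,30,31): 1⊕1⊕0⊕0⊕0⊕1⊕0⊕0⊕0⊕1⊕0⊕0⊕0⊕0⊕0⊕0 = 0
s16 (pos 16,17,18,19,20,21,22,23,24,25,26,27,28,29,30,31): 1⊕0⊕1⊕1⊕1⊕0⊕1⊕1⊕0⊕1⊕0⊕0⊕0⊕0⊕0⊕0 = 1
Syndrome s16…s1 = 10110 → error at position 22.
Flip position 22: 0011000110001001011101101000000 → 0011000110001001011100101000000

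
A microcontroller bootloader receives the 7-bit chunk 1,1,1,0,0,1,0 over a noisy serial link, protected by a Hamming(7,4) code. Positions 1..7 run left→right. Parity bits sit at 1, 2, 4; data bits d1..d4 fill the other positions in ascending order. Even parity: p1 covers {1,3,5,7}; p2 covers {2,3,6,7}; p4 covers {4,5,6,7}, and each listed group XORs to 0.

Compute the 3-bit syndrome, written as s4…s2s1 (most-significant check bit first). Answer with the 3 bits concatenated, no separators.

110

s1 (pos 1,3,5,7): 1⊕1⊕0⊕0 = 0
s2 (pos 2,3,6,7): 1⊕1⊕1⊕0 = 1
s4 (pos 4,5,6,7): 0⊕0⊕1⊕0 = 1
Syndrome s4…s1 = 110 → error at position 6.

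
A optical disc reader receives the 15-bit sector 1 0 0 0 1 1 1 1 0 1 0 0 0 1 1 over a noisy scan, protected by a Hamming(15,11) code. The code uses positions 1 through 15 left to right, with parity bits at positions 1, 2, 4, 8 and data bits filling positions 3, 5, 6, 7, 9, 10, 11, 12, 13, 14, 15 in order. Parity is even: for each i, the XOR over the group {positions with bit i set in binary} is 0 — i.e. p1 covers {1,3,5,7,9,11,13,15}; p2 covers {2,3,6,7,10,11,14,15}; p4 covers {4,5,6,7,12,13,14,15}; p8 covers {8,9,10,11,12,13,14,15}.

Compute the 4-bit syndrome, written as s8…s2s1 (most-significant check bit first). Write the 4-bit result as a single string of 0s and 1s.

s1 (pos 1,3,5,7,9,11,13,15): 1⊕0⊕1⊕1⊕0⊕0⊕0⊕1 = 0
s2 (pos 2,3,6,7,10,11,14,15): 0⊕0⊕1⊕1⊕1⊕0⊕1⊕1 = 1
s4 (pos 4,5,6,7,12,13,14,15): 0⊕1⊕1⊕1⊕0⊕0⊕1⊕1 = 1
s8 (pos 8,9,10,11,12,13,14,15): 1⊕0⊕1⊕0⊕0⊕0⊕1⊕1 = 0
Syndrome s8…s1 = 0110 → error at position 6.

0110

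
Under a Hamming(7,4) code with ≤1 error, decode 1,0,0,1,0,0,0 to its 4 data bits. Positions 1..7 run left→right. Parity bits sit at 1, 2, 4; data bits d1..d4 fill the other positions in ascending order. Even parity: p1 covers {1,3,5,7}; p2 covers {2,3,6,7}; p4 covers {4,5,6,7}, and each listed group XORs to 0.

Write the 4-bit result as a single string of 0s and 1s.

0100

s1 (pos 1,3,5,7): 1⊕0⊕0⊕0 = 1
s2 (pos 2,3,6,7): 0⊕0⊕0⊕0 = 0
s4 (pos 4,5,6,7): 1⊕0⊕0⊕0 = 1
Syndrome s4…s1 = 101 → error at position 5.
Flip position 5: 1001000 → 1001100
Read data bits from positions 3,5,6,7: 0100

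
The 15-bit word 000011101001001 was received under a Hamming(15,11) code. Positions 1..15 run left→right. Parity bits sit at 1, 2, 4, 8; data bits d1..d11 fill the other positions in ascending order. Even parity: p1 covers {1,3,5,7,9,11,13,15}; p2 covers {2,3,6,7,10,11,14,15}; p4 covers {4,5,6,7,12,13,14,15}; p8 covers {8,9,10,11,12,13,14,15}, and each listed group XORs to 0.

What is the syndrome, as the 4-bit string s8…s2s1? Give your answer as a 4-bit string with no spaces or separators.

1110

s1 (pos 1,3,5,7,9,11,13,15): 0⊕0⊕1⊕1⊕1⊕0⊕0⊕1 = 0
s2 (pos 2,3,6,7,10,11,14,15): 0⊕0⊕1⊕1⊕0⊕0⊕0⊕1 = 1
s4 (pos 4,5,6,7,12,13,14,15): 0⊕1⊕1⊕1⊕1⊕0⊕0⊕1 = 1
s8 (pos 8,9,10,11,12,13,14,15): 0⊕1⊕0⊕0⊕1⊕0⊕0⊕1 = 1
Syndrome s8…s1 = 1110 → error at position 14.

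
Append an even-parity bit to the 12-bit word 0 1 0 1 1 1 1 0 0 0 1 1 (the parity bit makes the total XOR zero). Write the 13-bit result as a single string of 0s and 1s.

XOR of the 12 data bits: 0⊕1⊕0⊕1⊕1⊕1⊕1⊕0⊕0⊕0⊕1⊕1 = 1
Parity bit = 1 (so all 13 bits XOR to 0).

0101111000111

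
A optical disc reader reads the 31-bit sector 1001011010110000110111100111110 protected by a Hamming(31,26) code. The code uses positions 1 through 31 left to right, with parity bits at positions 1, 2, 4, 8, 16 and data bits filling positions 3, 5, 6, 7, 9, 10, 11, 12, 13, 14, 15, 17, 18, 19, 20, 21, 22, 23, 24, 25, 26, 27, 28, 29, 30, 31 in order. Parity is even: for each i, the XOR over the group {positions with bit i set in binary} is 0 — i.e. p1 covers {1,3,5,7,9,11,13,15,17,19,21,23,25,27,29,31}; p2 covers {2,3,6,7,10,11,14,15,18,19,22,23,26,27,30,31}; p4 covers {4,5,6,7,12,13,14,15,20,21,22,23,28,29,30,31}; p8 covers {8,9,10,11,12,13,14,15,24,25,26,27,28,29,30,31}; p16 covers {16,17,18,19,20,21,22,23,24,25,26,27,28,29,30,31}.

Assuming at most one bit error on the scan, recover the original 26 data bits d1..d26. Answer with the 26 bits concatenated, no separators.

00111011000110111000111110

s1 (pos 1,3,5,7,9,11,13,15,17,19,21,23,25,27,29,31): 1⊕0⊕0⊕1⊕1⊕1⊕0⊕0⊕1⊕0⊕1⊕1⊕0⊕1⊕1⊕0 = 1
s2 (pos 2,3,6,7,10,11,14,15,18,19,22,23,26,27,30,31): 0⊕0⊕1⊕1⊕0⊕1⊕0⊕0⊕1⊕0⊕1⊕1⊕1⊕1⊕1⊕0 = 1
s4 (pos 4,5,6,7,12,13,14,15,20,21,22,23,28,29,30,31): 1⊕0⊕1⊕1⊕1⊕0⊕0⊕0⊕1⊕1⊕1⊕1⊕1⊕1⊕1⊕0 = 1
s8 (pos 8,9,10,11,12,13,14,15,24,25,26,27,28,29,30,31): 0⊕1⊕0⊕1⊕1⊕0⊕0⊕0⊕0⊕0⊕1⊕1⊕1⊕1⊕1⊕0 = 0
s16 (pos 16,17,18,19,20,21,22,23,24,25,26,27,28,29,30,31): 0⊕1⊕1⊕0⊕1⊕1⊕1⊕1⊕0⊕0⊕1⊕1⊕1⊕1⊕1⊕0 = 1
Syndrome s16…s1 = 10111 → error at position 23.
Flip position 23: 1001011010110000110111100111110 → 1001011010110000110111000111110
Read data bits from positions 3,5,6,7,9,10,11,12,13,14,15,17,18,19,20,21,22,23,24,25,26,27,28,29,30,31: 00111011000110111000111110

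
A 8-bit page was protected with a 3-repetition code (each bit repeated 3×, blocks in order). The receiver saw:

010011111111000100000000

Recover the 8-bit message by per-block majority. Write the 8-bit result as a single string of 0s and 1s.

01110000

Block 1 (010): 1 one → 0
Block 2 (011): 2 ones → 1
Block 3 (111): 3 ones → 1
Block 4 (111): 3 ones → 1
Block 5 (000): 0 ones → 0
Block 6 (100): 1 one → 0
Block 7 (000): 0 ones → 0
Block 8 (000): 0 ones → 0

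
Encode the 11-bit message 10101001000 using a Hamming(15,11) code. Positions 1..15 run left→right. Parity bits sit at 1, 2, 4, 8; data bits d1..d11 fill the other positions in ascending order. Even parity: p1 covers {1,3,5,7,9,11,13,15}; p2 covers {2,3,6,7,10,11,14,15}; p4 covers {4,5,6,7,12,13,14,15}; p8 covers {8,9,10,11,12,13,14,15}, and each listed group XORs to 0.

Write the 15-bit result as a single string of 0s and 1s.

001001001001000

Place data at non-parity positions: p1 p2 1 p4 0 1 0 p8 1 0 0 1 0 0 0
p1 (pos 1,3,5,7,9,11,13,15): XOR of data positions = 1⊕0⊕0⊕1⊕0⊕0⊕0 = 0
p2 (pos 2,3,6,7,10,11,14,15): XOR of data positions = 1⊕1⊕0⊕0⊕0⊕0⊕0 = 0
p4 (pos 4,5,6,7,12,13,14,15): XOR of data positions = 0⊕1⊕0⊕1⊕0⊕0⊕0 = 0
p8 (pos 8,9,10,11,12,13,14,15): XOR of data positions = 1⊕0⊕0⊕1⊕0⊕0⊕0 = 0
Codeword: 001001001001000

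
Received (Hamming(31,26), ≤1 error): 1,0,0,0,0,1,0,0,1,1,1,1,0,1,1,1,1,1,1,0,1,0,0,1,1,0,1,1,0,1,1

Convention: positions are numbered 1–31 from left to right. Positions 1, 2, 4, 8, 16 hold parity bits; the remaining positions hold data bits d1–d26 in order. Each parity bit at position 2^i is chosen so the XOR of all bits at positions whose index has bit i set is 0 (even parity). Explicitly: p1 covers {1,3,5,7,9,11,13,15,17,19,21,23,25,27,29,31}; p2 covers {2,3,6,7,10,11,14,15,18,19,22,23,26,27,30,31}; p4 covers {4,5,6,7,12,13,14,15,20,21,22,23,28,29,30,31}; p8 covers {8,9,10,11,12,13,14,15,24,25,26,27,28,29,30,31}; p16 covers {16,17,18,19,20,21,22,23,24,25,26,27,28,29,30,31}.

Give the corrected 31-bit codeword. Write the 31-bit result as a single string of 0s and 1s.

1000010011110110111010011011011

s1 (pos 1,3,5,7,9,11,13,15,17,19,21,23,25,27,29,31): 1⊕0⊕0⊕0⊕1⊕1⊕0⊕1⊕1⊕1⊕1⊕0⊕1⊕1⊕0⊕1 = 0
s2 (pos 2,3,6,7,10,11,14,15,18,19,22,23,26,27,30,31): 0⊕0⊕1⊕0⊕1⊕1⊕1⊕1⊕1⊕1⊕0⊕0⊕0⊕1⊕1⊕1 = 0
s4 (pos 4,5,6,7,12,13,14,15,20,21,22,23,28,29,30,31): 0⊕0⊕1⊕0⊕1⊕0⊕1⊕1⊕0⊕1⊕0⊕0⊕1⊕0⊕1⊕1 = 0
s8 (pos 8,9,10,11,12,13,14,15,24,25,26,27,28,29,30,31): 0⊕1⊕1⊕1⊕1⊕0⊕1⊕1⊕1⊕1⊕0⊕1⊕1⊕0⊕1⊕1 = 0
s16 (pos 16,17,18,19,20,21,22,23,24,25,26,27,28,29,30,31): 1⊕1⊕1⊕1⊕0⊕1⊕0⊕0⊕1⊕1⊕0⊕1⊕1⊕0⊕1⊕1 = 1
Syndrome s16…s1 = 10000 → error at position 16.
Flip position 16: 1000010011110111111010011011011 → 1000010011110110111010011011011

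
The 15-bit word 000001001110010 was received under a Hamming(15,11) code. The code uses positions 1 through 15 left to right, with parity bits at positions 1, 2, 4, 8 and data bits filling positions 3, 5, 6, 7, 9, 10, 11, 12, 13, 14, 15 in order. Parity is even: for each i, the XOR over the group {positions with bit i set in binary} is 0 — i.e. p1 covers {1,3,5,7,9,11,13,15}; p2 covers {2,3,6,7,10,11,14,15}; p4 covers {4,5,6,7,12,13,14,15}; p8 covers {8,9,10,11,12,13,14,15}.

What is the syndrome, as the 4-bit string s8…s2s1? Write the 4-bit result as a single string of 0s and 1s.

s1 (pos 1,3,5,7,9,11,13,15): 0⊕0⊕0⊕0⊕1⊕1⊕0⊕0 = 0
s2 (pos 2,3,6,7,10,11,14,15): 0⊕0⊕1⊕0⊕1⊕1⊕1⊕0 = 0
s4 (pos 4,5,6,7,12,13,14,15): 0⊕0⊕1⊕0⊕0⊕0⊕1⊕0 = 0
s8 (pos 8,9,10,11,12,13,14,15): 0⊕1⊕1⊕1⊕0⊕0⊕1⊕0 = 0
Syndrome s8…s1 = 0000 → no error.

0000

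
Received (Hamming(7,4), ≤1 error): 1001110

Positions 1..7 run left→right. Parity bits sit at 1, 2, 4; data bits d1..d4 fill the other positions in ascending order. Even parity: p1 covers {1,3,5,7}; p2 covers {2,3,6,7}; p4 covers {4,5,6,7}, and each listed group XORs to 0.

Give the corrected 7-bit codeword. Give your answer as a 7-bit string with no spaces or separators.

s1 (pos 1,3,5,7): 1⊕0⊕1⊕0 = 0
s2 (pos 2,3,6,7): 0⊕0⊕1⊕0 = 1
s4 (pos 4,5,6,7): 1⊕1⊕1⊕0 = 1
Syndrome s4…s1 = 110 → error at position 6.
Flip position 6: 1001110 → 1001100

1001100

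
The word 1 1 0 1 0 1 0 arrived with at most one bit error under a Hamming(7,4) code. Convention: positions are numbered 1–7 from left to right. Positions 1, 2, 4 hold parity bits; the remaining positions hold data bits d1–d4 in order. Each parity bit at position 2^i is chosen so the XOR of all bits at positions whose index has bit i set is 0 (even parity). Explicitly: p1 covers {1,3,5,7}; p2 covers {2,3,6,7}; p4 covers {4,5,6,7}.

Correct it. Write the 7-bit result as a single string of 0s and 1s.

0101010

s1 (pos 1,3,5,7): 1⊕0⊕0⊕0 = 1
s2 (pos 2,3,6,7): 1⊕0⊕1⊕0 = 0
s4 (pos 4,5,6,7): 1⊕0⊕1⊕0 = 0
Syndrome s4…s1 = 001 → error at position 1.
Flip position 1: 1101010 → 0101010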